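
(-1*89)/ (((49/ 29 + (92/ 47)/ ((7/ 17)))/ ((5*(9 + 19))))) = -118880860/ 61477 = -1933.75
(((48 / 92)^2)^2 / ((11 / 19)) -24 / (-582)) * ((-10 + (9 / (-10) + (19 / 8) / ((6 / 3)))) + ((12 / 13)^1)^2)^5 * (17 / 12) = -1765913674099888341628893178235001 / 134883622643595940996710400000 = -13092.13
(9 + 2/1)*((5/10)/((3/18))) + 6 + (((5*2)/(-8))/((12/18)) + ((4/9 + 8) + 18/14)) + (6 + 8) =30671/504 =60.86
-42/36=-7/6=-1.17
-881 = -881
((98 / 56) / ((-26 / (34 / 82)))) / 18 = -0.00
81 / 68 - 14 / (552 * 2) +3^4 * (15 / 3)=3811579 / 9384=406.18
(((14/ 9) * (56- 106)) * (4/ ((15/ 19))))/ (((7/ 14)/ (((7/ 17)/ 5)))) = -29792/ 459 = -64.91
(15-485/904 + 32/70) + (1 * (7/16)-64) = -3078057/63280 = -48.64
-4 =-4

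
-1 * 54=-54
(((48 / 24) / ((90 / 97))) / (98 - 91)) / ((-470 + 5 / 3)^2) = 97 / 69090875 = 0.00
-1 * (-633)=633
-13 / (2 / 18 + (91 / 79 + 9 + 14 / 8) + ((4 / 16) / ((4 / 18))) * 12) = -0.51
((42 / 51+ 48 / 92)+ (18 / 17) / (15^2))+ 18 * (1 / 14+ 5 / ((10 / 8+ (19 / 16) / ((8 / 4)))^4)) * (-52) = -390098430400408 / 829130426425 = -470.49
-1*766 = -766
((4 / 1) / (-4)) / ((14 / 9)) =-9 / 14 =-0.64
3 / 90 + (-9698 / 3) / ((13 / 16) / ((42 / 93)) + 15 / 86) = -311364117 / 190090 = -1637.98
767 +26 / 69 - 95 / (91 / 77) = 616232 / 897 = 686.99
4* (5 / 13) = 20 / 13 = 1.54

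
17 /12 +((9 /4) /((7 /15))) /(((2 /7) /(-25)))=-10091 /24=-420.46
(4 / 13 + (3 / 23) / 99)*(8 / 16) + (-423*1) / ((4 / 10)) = -10432828 / 9867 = -1057.35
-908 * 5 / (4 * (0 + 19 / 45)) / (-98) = 51075 / 1862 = 27.43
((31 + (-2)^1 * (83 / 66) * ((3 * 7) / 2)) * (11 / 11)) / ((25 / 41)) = 4141 / 550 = 7.53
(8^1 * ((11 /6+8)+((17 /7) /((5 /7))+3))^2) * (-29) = -61136.90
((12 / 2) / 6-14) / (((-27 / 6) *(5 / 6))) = 52 / 15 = 3.47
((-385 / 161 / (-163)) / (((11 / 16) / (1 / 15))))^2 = 256 / 126495009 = 0.00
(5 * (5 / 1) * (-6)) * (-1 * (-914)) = -137100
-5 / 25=-1 / 5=-0.20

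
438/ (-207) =-146/ 69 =-2.12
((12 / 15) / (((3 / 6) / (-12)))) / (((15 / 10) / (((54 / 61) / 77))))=-3456 / 23485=-0.15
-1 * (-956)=956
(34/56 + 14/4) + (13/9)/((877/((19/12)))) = 1362407/331506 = 4.11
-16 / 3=-5.33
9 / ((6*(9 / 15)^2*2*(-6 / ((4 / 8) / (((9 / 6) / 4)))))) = -25 / 54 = -0.46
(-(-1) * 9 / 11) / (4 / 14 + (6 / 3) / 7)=63 / 44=1.43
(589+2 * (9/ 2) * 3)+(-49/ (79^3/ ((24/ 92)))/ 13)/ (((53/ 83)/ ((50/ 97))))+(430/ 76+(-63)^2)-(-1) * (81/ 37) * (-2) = 4887040142823473509/ 1065578346698606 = 4586.28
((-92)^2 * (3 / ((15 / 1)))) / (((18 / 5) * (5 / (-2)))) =-8464 / 45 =-188.09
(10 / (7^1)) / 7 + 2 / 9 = 188 / 441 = 0.43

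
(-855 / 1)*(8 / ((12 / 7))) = -3990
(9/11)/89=9/979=0.01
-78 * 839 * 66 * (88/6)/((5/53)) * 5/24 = -139893182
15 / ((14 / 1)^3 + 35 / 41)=205 / 37513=0.01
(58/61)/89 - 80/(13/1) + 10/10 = -362989/70577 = -5.14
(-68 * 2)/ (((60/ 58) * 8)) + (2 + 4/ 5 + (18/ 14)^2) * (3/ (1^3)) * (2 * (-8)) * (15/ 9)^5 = -109752239/ 39690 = -2765.24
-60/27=-20/9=-2.22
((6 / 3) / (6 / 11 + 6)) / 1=11 / 36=0.31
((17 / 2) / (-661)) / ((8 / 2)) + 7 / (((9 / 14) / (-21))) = -3627619 / 15864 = -228.67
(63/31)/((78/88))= 924/403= 2.29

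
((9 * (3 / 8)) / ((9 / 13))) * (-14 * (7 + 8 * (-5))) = 9009 / 4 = 2252.25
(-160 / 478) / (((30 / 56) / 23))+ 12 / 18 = -9826 / 717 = -13.70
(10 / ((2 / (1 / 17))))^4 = 625 / 83521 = 0.01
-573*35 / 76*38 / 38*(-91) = 1825005 / 76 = 24013.22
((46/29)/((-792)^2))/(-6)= -23/54571968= -0.00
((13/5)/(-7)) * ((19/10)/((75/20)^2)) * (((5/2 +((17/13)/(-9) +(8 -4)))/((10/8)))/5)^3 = -3998218096448/75797490234375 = -0.05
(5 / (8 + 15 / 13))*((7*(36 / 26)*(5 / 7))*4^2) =7200 / 119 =60.50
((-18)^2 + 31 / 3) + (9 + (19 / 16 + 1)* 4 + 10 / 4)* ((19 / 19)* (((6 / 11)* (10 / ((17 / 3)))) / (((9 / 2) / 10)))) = 377.65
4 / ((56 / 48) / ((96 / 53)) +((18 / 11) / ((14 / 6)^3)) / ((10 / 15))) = 8692992 / 1819687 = 4.78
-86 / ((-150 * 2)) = 0.29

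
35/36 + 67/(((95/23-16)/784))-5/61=-126311929/28548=-4424.55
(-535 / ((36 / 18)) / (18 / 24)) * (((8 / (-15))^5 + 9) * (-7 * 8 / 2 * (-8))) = -326041833152 / 455625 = -715592.50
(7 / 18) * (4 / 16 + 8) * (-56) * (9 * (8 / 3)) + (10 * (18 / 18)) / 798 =-1720483 / 399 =-4311.99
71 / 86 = 0.83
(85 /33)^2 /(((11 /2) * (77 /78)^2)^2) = 118859457600 /514675673281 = 0.23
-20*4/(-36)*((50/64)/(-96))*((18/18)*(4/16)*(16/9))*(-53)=6625/15552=0.43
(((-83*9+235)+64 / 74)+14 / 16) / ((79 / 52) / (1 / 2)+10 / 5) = -1963481 / 19388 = -101.27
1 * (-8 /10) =-4 /5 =-0.80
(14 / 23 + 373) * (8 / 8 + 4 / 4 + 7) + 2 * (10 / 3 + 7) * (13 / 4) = 473291 / 138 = 3429.64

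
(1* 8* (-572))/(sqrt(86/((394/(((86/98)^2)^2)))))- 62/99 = -10986976* sqrt(8471)/79507- 62/99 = -12719.25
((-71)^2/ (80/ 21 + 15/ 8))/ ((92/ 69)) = 635166/ 955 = 665.10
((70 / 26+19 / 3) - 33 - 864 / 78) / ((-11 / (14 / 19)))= 19138 / 8151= 2.35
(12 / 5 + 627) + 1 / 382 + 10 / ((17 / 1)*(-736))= 3760348577 / 5974480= 629.40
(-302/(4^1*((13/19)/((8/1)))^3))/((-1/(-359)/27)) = -2570016598272/2197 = -1169784523.56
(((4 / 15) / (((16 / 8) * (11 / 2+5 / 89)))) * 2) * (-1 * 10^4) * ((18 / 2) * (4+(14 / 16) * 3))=-28302000 / 989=-28616.78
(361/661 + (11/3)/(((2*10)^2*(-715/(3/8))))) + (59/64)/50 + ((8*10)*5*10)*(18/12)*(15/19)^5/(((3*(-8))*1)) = -12954518532485437/170216949656000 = -76.11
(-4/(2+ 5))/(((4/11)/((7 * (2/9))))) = -22/9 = -2.44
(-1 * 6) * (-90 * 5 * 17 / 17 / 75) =36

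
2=2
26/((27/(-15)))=-130/9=-14.44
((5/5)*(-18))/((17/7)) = -126/17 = -7.41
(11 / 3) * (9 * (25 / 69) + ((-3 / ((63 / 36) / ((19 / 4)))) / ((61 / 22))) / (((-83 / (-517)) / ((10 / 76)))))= 2552220 / 815143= 3.13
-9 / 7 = -1.29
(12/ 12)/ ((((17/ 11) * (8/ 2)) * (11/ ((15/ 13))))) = 0.02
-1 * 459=-459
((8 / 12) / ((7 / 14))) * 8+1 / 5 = 163 / 15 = 10.87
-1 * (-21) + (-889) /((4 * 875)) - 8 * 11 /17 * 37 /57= 8423437 /484500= 17.39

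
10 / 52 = 5 / 26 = 0.19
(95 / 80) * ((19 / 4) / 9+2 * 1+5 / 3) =2869 / 576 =4.98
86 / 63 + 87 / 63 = 173 / 63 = 2.75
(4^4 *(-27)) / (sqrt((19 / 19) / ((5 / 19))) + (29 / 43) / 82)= 3533898240 / 236216639 - 85934656512 *sqrt(95) / 236216639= -3530.88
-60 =-60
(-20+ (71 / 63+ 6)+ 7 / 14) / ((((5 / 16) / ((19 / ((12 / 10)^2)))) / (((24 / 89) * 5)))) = -11848400 / 16821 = -704.38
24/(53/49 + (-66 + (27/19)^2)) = -0.38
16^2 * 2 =512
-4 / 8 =-1 / 2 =-0.50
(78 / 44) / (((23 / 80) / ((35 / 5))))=10920 / 253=43.16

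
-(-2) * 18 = 36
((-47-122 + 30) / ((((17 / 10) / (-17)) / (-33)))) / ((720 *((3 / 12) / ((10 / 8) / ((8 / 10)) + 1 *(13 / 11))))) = -22379 / 32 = -699.34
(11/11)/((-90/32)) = -16/45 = -0.36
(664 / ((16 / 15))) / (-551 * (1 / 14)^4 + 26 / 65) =119569800 / 74077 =1614.13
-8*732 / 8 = -732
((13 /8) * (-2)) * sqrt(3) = -13 * sqrt(3) /4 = -5.63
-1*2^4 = -16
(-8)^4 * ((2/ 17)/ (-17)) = -8192/ 289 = -28.35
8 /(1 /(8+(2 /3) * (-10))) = 32 /3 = 10.67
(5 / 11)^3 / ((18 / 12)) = 250 / 3993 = 0.06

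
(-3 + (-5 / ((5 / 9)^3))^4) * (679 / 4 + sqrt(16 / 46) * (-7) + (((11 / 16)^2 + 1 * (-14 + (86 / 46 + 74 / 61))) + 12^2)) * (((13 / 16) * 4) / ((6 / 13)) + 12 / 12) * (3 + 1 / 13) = 989673764030707053503 / 182390000000 - 254373813721804 * sqrt(46) / 23359375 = 5352283756.41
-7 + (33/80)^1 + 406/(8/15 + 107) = -362851/129040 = -2.81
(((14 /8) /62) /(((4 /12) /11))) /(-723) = -77 /59768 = -0.00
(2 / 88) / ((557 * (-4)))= -1 / 98032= -0.00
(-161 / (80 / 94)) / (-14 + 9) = 7567 / 200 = 37.84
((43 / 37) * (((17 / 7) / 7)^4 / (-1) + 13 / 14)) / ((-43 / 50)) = -263475425 / 213297637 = -1.24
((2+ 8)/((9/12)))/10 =4/3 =1.33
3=3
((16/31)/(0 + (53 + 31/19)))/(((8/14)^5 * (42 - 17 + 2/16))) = 319333/51742224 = 0.01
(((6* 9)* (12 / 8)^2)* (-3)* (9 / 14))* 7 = -6561 / 4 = -1640.25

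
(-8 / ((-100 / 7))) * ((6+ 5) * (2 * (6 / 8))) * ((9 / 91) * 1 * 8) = 2376 / 325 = 7.31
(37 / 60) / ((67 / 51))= 0.47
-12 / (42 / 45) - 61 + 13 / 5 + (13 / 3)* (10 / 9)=-62788 / 945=-66.44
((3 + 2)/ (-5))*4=-4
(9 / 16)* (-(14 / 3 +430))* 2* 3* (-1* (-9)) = -13203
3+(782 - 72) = 713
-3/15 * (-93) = 93/5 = 18.60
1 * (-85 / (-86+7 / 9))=765 / 767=1.00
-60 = -60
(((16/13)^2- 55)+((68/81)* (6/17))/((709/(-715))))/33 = -174000257/106760511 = -1.63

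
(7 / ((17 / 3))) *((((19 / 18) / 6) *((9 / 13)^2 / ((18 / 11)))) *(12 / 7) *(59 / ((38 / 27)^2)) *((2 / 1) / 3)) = 473121 / 218348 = 2.17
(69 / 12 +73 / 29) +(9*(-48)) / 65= 12223 / 7540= 1.62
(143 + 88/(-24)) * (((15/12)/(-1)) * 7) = -7315/6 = -1219.17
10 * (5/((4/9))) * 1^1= 225/2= 112.50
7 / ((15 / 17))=119 / 15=7.93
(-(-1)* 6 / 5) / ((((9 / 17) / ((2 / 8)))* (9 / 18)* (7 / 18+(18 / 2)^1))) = 102 / 845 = 0.12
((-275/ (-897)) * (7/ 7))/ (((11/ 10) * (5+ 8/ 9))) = 750/ 15847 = 0.05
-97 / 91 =-1.07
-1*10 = -10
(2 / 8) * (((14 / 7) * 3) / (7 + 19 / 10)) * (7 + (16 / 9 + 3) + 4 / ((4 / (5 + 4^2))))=1475 / 267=5.52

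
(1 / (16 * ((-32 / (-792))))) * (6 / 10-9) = -2079 / 160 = -12.99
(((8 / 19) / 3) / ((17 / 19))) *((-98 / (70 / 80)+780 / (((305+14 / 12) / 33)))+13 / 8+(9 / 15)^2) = -866501 / 212925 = -4.07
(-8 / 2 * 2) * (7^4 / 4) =-4802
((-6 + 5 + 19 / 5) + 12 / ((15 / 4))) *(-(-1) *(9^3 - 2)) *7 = 30534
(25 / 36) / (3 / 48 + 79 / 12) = 100 / 957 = 0.10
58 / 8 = 29 / 4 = 7.25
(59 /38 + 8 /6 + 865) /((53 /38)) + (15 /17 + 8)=1705972 /2703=631.14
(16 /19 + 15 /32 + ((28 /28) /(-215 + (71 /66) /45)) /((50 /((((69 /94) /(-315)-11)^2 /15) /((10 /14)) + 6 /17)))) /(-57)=-139224965389667483 /6058937836844900000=-0.02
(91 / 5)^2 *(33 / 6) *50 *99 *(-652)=-5879741868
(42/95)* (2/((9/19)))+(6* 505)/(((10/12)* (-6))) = -604.13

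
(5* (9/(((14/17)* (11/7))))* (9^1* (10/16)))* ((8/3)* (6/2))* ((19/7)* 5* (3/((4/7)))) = 111490.06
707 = 707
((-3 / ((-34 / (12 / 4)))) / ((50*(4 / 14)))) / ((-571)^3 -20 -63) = -3 / 30141727600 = -0.00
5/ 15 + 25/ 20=19/ 12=1.58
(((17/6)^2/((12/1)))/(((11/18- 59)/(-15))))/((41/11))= 15895/344728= 0.05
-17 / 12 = -1.42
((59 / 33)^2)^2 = 12117361 / 1185921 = 10.22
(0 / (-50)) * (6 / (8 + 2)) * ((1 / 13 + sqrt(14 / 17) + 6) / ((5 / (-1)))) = 0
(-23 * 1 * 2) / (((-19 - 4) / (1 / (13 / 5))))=10 / 13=0.77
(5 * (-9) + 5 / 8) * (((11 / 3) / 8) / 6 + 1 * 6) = -310625 / 1152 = -269.64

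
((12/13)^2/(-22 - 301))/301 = -144/16430687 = -0.00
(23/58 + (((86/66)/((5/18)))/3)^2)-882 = -154248357/175450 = -879.16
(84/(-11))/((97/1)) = -84/1067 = -0.08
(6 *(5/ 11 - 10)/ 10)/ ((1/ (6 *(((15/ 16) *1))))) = -2835/ 88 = -32.22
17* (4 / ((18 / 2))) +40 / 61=4508 / 549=8.21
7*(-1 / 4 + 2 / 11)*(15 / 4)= -315 / 176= -1.79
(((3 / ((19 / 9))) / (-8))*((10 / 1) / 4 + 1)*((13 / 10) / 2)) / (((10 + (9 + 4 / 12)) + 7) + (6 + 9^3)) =-7371 / 13886720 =-0.00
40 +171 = 211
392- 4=388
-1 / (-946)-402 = -380291 / 946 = -402.00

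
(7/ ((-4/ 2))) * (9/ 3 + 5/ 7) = -13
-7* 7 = -49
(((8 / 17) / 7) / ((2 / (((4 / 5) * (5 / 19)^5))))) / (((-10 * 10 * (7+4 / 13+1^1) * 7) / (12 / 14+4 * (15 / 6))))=-1300 / 20517347277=-0.00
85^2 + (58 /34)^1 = 122854 /17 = 7226.71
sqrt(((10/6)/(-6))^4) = 25/324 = 0.08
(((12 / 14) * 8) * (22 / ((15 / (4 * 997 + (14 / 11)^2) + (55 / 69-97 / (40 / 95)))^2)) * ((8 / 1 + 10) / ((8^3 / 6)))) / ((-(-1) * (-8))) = -15446485492218099 / 204666104147674539566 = -0.00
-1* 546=-546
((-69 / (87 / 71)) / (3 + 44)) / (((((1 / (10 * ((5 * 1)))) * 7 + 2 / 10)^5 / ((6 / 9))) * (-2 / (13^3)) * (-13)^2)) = 6634062500000 / 5805795273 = 1142.66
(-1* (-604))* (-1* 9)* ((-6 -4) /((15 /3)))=10872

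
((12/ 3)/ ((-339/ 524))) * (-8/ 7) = 16768/ 2373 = 7.07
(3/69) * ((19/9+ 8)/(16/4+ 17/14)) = 1274/15111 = 0.08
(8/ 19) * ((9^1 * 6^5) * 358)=200434176/ 19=10549167.16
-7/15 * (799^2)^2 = -2852890857607/15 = -190192723840.47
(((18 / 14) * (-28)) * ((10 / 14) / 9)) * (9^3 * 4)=-58320 / 7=-8331.43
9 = 9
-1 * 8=-8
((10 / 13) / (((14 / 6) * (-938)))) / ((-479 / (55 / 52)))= 825 / 1063048532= 0.00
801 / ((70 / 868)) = 49662 / 5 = 9932.40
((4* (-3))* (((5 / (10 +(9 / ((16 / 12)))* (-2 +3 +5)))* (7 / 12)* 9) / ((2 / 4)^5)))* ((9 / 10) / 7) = -2592 / 101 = -25.66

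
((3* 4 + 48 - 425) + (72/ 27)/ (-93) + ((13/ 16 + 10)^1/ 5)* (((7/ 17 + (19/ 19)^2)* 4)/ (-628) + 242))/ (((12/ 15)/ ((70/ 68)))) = 165005452465/ 810180288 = 203.67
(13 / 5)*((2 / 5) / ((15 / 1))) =0.07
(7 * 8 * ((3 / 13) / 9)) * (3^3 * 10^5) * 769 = 38757600000 / 13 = 2981353846.15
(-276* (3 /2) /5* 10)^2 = 685584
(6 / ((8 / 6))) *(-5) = -45 / 2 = -22.50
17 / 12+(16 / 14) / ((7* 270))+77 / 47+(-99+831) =914129807 / 1243620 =735.06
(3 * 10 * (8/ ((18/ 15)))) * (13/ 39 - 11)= -6400/ 3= -2133.33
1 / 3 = 0.33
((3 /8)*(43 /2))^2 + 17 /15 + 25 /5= 273167 /3840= 71.14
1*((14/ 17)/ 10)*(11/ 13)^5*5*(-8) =-9018856/ 6311981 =-1.43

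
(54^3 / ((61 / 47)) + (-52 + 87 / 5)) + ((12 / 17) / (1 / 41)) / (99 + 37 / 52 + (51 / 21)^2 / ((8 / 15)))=14199973174483 / 117074189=121290.38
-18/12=-3/2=-1.50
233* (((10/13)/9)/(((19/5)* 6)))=5825/6669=0.87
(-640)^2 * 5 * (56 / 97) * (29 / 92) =831488000 / 2231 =372697.45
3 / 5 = 0.60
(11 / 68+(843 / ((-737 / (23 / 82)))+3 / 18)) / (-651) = -46861 / 4012938468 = -0.00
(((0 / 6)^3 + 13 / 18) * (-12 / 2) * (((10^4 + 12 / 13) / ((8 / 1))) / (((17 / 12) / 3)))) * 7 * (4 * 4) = -21842016 / 17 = -1284824.47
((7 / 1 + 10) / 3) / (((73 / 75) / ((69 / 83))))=29325 / 6059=4.84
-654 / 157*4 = -2616 / 157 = -16.66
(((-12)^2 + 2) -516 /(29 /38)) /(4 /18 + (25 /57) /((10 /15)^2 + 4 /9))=-21031632 /28391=-740.79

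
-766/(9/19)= -14554/9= -1617.11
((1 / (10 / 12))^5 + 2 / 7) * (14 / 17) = 121364 / 53125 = 2.28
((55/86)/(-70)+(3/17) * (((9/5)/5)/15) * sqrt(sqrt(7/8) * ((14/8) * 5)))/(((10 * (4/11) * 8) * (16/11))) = 0.00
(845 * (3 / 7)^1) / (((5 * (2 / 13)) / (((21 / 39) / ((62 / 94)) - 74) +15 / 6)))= -28884297 / 868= -33276.84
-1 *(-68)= 68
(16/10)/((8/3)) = 3/5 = 0.60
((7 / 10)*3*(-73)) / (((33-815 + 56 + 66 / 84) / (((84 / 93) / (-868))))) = -10731 / 48785165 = -0.00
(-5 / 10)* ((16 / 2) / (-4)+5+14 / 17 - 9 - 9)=241 / 34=7.09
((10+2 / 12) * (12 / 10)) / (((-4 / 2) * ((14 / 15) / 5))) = -915 / 28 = -32.68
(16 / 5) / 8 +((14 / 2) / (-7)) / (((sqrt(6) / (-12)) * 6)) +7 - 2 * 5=-1.78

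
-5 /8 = -0.62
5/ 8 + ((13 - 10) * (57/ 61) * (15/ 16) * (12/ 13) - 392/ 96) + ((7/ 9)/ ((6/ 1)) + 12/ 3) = 3.10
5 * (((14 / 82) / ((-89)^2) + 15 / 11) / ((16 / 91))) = 554132215 / 14289484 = 38.78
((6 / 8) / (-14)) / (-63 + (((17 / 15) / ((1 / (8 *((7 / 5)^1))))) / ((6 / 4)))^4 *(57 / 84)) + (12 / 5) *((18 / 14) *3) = 9.26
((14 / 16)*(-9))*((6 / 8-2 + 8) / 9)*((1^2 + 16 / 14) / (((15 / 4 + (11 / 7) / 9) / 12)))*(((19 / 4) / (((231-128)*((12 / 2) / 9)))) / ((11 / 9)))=-2.19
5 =5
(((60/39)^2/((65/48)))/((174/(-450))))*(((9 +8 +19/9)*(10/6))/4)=-6880000/191139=-35.99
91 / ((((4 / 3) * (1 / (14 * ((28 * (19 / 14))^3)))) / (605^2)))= 19190762490900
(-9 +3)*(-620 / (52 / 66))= 61380 / 13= 4721.54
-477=-477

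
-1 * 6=-6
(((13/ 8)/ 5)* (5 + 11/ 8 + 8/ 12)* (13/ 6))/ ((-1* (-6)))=28561/ 34560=0.83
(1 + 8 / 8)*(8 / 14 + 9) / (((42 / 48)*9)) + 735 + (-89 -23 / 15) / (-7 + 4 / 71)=815808701 / 1087065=750.47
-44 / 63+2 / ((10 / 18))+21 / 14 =2773 / 630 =4.40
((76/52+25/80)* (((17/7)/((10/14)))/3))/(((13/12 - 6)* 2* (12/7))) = -14637/122720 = -0.12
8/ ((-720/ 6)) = -1/ 15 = -0.07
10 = 10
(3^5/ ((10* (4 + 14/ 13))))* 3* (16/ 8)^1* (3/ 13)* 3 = 2187/ 110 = 19.88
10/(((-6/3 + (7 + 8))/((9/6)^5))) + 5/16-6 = 2/13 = 0.15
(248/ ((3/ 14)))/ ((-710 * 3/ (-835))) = 289912/ 639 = 453.70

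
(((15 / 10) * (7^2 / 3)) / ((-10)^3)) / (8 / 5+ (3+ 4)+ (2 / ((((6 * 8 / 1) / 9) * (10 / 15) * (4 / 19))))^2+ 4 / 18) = -112896 / 73548925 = -0.00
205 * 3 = 615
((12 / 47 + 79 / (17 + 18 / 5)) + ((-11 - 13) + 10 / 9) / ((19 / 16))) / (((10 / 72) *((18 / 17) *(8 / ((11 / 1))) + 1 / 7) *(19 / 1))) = -13163267348 / 2088383195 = -6.30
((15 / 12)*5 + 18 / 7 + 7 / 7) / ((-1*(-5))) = 55 / 28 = 1.96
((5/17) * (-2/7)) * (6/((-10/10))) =60/119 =0.50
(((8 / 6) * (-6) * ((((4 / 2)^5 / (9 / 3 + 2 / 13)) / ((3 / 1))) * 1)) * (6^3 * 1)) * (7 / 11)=-1677312 / 451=-3719.10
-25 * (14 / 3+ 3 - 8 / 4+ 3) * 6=-1300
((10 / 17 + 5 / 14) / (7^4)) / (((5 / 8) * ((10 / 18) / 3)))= 0.00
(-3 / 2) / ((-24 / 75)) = 75 / 16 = 4.69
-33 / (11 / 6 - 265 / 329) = -65142 / 2029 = -32.11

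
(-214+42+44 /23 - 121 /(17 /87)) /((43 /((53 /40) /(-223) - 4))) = 51293475 /697544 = 73.53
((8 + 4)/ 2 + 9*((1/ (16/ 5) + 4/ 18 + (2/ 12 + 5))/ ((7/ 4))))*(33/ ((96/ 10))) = 54395/ 448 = 121.42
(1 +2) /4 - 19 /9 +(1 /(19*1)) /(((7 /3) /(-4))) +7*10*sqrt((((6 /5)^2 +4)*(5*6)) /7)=-6949 /4788 +8*sqrt(1785)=336.54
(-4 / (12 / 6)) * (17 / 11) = -34 / 11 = -3.09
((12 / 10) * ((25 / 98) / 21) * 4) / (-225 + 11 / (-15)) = -150 / 580699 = -0.00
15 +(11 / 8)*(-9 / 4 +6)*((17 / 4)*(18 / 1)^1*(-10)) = -125745 / 32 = -3929.53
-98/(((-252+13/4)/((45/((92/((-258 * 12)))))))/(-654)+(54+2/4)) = -1785859488/993151975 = -1.80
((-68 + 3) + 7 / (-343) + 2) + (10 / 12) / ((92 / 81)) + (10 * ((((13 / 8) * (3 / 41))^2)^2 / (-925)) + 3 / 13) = -973391999898858971 / 15685717024839680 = -62.06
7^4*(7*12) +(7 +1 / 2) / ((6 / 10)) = 403393 / 2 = 201696.50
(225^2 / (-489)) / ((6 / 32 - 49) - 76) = 270000 / 325511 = 0.83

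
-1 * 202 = -202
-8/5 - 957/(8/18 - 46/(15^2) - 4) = 252.92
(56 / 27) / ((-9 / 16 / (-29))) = 106.93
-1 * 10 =-10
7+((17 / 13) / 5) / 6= 2747 / 390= 7.04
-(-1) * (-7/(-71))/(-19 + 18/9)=-7/1207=-0.01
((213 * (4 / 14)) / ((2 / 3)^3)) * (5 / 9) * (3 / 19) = 18.02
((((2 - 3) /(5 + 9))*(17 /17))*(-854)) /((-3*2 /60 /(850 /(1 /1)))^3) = -37461625000000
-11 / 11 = -1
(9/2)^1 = 9/2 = 4.50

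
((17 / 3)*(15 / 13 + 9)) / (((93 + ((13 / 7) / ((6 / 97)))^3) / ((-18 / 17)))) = -58677696 / 26156425945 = -0.00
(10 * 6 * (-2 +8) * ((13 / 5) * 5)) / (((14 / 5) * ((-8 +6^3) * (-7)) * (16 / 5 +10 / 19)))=-0.31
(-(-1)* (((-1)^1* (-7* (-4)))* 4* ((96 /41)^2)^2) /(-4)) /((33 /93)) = 73723281408 /31083371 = 2371.79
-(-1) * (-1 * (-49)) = 49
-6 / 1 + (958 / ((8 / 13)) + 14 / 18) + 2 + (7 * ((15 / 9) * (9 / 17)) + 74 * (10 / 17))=981179 / 612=1603.23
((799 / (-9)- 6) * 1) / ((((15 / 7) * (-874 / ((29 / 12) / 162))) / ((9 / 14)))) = 24737 / 50971680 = 0.00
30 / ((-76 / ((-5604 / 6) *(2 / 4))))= 7005 / 38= 184.34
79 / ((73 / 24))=1896 / 73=25.97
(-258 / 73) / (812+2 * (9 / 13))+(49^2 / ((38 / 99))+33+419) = 98369197399 / 14666138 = 6707.23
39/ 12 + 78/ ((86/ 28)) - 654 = -625.35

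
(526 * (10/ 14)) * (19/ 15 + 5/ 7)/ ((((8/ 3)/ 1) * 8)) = 3419/ 98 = 34.89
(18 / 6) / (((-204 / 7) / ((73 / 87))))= -511 / 5916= -0.09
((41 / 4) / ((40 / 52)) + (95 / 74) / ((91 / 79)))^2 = 3781900873521 / 18138702400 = 208.50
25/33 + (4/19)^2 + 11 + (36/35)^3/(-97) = 584165376572/49544677875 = 11.79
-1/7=-0.14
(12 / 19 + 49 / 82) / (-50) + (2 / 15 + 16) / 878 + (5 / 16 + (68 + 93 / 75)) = 28540212703 / 410377200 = 69.55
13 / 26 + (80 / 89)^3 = 1.23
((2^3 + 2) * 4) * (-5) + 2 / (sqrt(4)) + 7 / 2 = -391 / 2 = -195.50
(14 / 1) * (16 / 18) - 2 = 94 / 9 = 10.44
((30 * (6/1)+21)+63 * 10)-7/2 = 1655/2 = 827.50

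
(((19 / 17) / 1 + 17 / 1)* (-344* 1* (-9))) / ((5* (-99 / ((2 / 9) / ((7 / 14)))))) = -38528 / 765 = -50.36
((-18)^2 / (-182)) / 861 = -54 / 26117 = -0.00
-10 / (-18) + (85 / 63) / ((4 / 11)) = 1075 / 252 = 4.27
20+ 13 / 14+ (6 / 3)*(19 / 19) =22.93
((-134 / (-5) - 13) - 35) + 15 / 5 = -91 / 5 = -18.20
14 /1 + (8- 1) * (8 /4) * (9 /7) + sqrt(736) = 4 * sqrt(46) + 32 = 59.13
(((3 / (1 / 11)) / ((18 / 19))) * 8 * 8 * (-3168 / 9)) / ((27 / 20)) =-47083520 / 81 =-581278.02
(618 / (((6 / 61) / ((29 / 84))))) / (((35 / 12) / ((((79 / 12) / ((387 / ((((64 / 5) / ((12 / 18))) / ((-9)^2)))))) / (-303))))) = -115154824 / 11635222725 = -0.01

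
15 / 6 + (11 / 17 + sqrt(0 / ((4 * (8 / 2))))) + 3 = 209 / 34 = 6.15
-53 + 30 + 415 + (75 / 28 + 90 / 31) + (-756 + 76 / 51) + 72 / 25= -391824929 / 1106700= -354.05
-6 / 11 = -0.55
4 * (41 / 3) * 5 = 820 / 3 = 273.33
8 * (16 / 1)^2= 2048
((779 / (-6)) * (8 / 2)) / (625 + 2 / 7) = -10906 / 13131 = -0.83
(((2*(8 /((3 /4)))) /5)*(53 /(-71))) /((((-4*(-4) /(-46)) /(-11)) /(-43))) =4612696 /1065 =4331.17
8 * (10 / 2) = 40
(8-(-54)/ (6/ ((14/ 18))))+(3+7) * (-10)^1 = -85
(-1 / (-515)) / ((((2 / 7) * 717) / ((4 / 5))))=14 / 1846275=0.00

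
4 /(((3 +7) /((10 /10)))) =2 /5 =0.40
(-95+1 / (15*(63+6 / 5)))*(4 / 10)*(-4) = 731872 / 4815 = 152.00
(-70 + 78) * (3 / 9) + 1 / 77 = 2.68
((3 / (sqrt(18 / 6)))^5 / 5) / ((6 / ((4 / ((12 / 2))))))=sqrt(3) / 5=0.35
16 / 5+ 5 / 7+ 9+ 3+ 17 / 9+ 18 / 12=12161 / 630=19.30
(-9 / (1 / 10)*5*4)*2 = -3600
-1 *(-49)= 49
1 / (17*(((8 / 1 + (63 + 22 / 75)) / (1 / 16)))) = 75 / 1454384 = 0.00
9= 9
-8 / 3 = -2.67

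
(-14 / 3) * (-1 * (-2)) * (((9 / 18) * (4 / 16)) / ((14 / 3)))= -1 / 4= -0.25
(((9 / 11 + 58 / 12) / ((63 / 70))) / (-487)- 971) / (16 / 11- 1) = -140446334 / 65745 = -2136.23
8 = 8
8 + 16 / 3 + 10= 70 / 3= 23.33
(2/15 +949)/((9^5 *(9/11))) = 156607/7971615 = 0.02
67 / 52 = 1.29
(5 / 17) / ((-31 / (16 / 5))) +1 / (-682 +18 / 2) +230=81563035 / 354671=229.97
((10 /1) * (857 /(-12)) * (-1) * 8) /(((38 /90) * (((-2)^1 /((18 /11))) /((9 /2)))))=-10412550 /209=-49820.81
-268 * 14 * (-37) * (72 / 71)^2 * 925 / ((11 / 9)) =5991199603200 / 55451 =108044933.42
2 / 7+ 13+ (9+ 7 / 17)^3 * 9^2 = 2322888909 / 34391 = 67543.51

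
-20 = -20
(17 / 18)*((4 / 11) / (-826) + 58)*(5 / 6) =5599205 / 122661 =45.65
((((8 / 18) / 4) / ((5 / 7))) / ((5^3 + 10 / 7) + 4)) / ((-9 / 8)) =-392 / 369765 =-0.00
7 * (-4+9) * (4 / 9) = 140 / 9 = 15.56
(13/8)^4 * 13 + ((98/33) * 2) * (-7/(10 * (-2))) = 62668273/675840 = 92.73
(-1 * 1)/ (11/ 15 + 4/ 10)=-15/ 17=-0.88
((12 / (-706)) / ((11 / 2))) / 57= -4 / 73777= -0.00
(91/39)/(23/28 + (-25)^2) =196/52569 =0.00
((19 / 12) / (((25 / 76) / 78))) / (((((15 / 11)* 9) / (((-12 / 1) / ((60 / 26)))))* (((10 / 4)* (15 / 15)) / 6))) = -10737584 / 28125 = -381.78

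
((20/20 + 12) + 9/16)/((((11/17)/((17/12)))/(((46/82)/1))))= 1442399/86592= 16.66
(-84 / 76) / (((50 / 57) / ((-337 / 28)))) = 15.16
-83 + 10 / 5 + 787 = 706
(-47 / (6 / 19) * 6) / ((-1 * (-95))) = -9.40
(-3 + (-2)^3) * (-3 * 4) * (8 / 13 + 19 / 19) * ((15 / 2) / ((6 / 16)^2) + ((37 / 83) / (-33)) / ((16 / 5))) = 49078995 / 4316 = 11371.41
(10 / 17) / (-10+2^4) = 5 / 51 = 0.10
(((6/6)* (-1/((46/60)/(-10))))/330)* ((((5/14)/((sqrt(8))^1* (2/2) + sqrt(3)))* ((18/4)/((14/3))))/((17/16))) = 2700/(210749* (sqrt(3) + 2* sqrt(2))) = 0.00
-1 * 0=0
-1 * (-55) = 55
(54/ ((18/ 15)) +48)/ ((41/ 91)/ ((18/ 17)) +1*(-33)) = -152334/ 53357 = -2.85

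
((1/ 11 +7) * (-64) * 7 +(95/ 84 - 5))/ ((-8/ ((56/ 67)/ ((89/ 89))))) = 332.30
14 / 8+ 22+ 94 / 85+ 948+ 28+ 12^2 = 389251 / 340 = 1144.86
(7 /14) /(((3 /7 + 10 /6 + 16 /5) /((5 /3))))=175 /1112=0.16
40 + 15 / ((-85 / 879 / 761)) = -2006077 / 17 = -118004.53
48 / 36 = 1.33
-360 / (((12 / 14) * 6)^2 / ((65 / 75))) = -637 / 54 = -11.80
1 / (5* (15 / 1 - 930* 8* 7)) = -1 / 260325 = -0.00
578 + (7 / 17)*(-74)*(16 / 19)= 178406 / 323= 552.34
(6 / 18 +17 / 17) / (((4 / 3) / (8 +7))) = 15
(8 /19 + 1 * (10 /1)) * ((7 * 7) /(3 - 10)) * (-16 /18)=64.84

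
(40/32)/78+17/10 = 2677/1560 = 1.72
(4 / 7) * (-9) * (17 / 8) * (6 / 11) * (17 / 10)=-10.13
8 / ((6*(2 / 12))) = 8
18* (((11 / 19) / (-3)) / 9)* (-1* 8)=3.09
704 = 704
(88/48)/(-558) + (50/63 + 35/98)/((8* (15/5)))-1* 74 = -6932869/93744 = -73.96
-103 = -103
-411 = -411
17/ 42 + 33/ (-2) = -338/ 21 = -16.10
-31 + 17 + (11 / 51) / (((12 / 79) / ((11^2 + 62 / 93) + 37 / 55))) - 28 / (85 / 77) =616663 / 4590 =134.35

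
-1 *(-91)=91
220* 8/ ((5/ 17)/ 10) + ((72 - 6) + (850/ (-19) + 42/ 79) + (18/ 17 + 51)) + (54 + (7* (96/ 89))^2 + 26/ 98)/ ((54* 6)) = 192256247202689123/ 3208859612532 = 59914.20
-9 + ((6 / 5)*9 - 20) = -91 / 5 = -18.20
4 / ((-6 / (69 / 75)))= -46 / 75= -0.61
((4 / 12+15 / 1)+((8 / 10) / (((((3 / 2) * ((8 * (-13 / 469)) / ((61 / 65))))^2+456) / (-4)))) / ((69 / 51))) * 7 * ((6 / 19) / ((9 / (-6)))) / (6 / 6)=-767757622770656 / 33988345552465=-22.59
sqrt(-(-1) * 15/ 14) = sqrt(210)/ 14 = 1.04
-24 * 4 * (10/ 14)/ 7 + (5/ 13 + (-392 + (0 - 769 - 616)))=-1137944/ 637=-1786.41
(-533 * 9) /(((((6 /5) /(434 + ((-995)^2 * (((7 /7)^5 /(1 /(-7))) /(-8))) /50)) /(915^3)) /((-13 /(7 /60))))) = 48480546902873596875 /8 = 6060068362859199609.38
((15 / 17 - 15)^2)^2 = 3317760000 / 83521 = 39723.66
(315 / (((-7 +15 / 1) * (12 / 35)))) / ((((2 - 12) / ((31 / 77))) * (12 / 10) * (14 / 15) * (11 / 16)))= -11625 / 1936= -6.00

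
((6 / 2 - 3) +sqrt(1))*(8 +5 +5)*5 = 90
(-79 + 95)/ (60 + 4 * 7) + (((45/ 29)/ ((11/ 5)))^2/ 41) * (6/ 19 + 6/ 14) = 9627571/ 50445703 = 0.19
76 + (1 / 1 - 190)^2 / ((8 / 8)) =35797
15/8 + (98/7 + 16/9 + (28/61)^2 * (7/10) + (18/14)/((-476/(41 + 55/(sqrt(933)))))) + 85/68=21133730099/1115853480 - 165 * sqrt(933)/1036252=18.93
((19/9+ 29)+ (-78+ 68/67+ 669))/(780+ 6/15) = 1878725/2352906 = 0.80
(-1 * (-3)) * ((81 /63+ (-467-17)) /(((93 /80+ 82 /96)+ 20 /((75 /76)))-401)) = 19620 /5131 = 3.82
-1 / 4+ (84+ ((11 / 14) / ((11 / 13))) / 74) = 43389 / 518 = 83.76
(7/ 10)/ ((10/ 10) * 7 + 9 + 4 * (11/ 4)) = 7/ 270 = 0.03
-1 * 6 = -6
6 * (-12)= -72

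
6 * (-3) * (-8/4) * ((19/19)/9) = 4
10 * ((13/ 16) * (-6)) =-48.75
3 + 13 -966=-950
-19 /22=-0.86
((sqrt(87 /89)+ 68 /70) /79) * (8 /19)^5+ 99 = 32768 * sqrt(7743) /17409452069+ 677796073877 /6846413735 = 99.00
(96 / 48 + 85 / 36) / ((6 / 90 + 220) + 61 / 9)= 785 / 40832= 0.02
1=1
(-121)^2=14641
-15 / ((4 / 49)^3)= -1764735 / 64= -27573.98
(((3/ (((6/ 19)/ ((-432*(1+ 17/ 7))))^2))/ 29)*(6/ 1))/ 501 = 6467641344/ 237307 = 27254.32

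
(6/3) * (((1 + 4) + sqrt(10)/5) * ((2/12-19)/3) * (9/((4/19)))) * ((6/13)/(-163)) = 8.56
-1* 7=-7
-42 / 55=-0.76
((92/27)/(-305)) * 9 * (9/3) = -92/305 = -0.30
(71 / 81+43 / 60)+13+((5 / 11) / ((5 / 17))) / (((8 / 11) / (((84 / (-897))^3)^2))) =16892464526140191361 / 1157556357384085620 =14.59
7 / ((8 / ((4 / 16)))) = 7 / 32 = 0.22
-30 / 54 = -5 / 9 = -0.56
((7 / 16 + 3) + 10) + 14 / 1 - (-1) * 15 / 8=29.31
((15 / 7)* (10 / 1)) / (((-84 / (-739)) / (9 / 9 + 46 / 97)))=2641925 / 9506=277.92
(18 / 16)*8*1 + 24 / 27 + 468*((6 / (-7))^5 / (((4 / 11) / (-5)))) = 451842863 / 151263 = 2987.13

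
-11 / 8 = -1.38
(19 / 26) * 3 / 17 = 57 / 442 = 0.13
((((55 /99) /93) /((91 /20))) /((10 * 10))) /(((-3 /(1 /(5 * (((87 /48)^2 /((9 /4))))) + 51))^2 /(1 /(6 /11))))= 56513515619 /8080720789050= 0.01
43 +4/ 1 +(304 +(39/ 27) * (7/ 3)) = 9568/ 27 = 354.37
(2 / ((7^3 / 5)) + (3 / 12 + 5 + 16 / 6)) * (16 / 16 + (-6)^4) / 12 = 42418385 / 49392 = 858.81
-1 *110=-110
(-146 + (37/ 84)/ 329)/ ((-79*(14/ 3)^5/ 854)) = 19936040679/ 27957167168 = 0.71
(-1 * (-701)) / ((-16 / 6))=-2103 / 8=-262.88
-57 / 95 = -3 / 5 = -0.60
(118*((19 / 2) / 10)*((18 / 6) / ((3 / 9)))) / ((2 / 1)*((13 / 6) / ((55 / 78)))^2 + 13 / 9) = 54934605 / 1106846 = 49.63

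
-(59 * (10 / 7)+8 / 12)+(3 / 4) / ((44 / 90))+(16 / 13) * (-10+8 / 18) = -6859739 / 72072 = -95.18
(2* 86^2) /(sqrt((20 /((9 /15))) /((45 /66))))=11094* sqrt(110) /55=2115.54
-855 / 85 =-171 / 17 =-10.06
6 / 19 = 0.32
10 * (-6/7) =-60/7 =-8.57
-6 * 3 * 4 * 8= -576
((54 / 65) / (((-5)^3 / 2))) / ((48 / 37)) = -333 / 32500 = -0.01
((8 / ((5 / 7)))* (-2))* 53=-5936 / 5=-1187.20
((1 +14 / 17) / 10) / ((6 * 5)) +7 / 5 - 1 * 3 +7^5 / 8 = 2099.28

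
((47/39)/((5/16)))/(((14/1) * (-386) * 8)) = -47/526890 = -0.00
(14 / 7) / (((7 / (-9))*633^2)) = -0.00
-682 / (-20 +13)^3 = 1.99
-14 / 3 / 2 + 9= 6.67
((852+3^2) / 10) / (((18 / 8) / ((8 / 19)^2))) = 36736 / 5415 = 6.78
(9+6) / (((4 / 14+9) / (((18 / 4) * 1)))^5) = 2977309629 / 7425860000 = 0.40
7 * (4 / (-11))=-28 / 11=-2.55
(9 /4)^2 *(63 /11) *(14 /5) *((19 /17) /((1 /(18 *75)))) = 91624365 /748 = 122492.47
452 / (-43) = -452 / 43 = -10.51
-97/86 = -1.13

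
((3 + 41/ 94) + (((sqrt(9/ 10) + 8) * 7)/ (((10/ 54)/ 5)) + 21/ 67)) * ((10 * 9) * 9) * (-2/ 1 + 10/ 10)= -3866207355/ 3149 - 45927 * sqrt(10)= -1372991.10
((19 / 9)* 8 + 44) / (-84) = -137 / 189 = -0.72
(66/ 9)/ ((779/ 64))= 1408/ 2337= 0.60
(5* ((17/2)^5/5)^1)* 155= 220077835/32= 6877432.34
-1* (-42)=42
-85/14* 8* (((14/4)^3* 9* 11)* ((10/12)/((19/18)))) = -6185025/38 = -162763.82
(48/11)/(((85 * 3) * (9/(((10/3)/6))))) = 16/15147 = 0.00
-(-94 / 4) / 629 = 47 / 1258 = 0.04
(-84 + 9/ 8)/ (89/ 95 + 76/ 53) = -34.96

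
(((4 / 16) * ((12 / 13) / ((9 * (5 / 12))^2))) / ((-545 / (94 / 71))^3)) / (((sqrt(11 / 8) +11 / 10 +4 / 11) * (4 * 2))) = -11767714112 / 209768803849009591875 +402002656 * sqrt(22) / 41953760769801918375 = -0.00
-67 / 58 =-1.16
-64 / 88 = -8 / 11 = -0.73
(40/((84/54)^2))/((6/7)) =135/7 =19.29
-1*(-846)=846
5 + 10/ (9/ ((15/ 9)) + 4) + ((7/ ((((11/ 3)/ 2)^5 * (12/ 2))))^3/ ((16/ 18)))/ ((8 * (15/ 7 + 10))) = 101193871447691121027/ 16688106436815525745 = 6.06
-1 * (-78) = 78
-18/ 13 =-1.38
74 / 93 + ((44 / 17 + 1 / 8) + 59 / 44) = 674749 / 139128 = 4.85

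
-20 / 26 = -0.77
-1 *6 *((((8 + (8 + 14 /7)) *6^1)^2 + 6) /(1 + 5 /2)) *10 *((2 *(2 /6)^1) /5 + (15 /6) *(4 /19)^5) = -465922229280 /17332693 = -26881.12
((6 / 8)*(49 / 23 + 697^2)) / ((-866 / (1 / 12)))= -1396707 / 39836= -35.06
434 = 434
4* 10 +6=46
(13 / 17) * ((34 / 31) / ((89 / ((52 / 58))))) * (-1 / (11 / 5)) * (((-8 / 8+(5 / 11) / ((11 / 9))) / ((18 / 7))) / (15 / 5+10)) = 69160 / 958451769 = 0.00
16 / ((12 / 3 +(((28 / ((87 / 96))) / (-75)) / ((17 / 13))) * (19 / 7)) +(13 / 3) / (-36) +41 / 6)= 21297600 / 13121849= 1.62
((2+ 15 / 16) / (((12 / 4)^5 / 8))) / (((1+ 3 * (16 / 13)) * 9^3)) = 611 / 21611934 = 0.00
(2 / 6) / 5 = 1 / 15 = 0.07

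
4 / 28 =1 / 7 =0.14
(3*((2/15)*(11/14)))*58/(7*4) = 319/490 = 0.65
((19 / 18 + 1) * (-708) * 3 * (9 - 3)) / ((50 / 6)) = -78588 / 25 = -3143.52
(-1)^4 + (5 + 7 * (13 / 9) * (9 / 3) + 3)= 118 / 3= 39.33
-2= -2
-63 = -63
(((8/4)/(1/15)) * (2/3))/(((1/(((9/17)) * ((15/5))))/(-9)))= -4860/17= -285.88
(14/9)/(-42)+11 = 296/27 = 10.96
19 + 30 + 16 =65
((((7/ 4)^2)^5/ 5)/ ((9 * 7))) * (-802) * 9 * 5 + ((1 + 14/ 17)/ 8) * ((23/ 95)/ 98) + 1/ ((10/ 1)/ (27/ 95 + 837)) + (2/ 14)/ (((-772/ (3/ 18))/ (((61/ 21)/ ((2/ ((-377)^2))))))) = -11093669439297295477/ 360336575692800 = -30786.96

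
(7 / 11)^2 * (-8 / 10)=-196 / 605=-0.32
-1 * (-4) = 4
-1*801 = -801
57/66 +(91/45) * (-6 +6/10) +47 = 20319/550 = 36.94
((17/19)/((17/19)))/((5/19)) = 19/5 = 3.80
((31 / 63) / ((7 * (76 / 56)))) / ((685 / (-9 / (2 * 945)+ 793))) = 5162399 / 86094225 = 0.06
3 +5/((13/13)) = 8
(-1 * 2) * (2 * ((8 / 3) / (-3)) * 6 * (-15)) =-320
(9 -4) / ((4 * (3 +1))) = 5 / 16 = 0.31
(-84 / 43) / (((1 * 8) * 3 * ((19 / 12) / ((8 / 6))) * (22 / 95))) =-140 / 473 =-0.30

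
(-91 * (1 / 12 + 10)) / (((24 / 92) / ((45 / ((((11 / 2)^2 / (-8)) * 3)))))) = 41860 / 3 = 13953.33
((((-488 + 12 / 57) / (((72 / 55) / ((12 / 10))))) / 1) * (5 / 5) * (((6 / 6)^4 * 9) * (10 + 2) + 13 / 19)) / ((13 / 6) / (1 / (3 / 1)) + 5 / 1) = -105261310 / 24909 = -4225.83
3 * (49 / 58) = 147 / 58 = 2.53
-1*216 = -216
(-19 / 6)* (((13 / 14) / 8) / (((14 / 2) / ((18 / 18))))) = -247 / 4704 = -0.05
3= 3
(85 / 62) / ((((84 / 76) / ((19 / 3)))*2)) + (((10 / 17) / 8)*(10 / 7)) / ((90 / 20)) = 58305 / 14756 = 3.95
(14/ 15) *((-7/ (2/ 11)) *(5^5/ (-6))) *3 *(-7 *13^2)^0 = 336875/ 6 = 56145.83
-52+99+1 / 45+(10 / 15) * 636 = 21196 / 45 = 471.02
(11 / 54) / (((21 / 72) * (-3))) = -0.23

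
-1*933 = -933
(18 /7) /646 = 9 /2261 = 0.00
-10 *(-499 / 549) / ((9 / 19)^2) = 1801390 / 44469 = 40.51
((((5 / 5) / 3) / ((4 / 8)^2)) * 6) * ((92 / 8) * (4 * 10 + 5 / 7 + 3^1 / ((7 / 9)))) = 28704 / 7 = 4100.57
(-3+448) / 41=445 / 41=10.85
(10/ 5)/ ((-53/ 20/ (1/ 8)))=-5/ 53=-0.09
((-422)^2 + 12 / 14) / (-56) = -623297 / 196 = -3180.09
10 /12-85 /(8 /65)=-16555 /24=-689.79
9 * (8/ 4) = 18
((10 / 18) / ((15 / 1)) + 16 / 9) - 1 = 22 / 27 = 0.81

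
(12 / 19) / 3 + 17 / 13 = 375 / 247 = 1.52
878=878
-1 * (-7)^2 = -49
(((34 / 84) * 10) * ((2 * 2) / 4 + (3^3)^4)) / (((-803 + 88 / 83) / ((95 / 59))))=-356185714450 / 82469079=-4319.02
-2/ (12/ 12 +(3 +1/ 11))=-0.49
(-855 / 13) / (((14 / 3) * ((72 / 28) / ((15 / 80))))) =-1.03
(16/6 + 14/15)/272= 9/680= 0.01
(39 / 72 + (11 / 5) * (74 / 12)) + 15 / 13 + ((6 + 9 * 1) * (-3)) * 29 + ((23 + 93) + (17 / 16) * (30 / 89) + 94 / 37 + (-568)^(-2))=-242560591007609 / 207168162240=-1170.84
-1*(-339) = 339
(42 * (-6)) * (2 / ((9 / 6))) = -336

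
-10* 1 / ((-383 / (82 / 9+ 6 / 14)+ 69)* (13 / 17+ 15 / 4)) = -1202 / 15657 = -0.08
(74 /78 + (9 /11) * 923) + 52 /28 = 2276237 /3003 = 757.99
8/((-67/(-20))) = 160/67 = 2.39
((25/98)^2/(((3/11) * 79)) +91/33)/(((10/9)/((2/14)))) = 207356343/584211320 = 0.35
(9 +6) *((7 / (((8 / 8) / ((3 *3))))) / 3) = 315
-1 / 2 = -0.50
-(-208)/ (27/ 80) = 616.30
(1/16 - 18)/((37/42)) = -6027/296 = -20.36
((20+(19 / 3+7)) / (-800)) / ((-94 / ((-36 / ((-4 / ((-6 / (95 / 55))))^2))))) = -3267 / 271472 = -0.01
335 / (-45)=-67 / 9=-7.44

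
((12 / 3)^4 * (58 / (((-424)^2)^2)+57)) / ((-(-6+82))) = -921103190045 / 4797412448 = -192.00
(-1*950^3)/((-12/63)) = 4501218750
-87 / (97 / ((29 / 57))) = -841 / 1843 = -0.46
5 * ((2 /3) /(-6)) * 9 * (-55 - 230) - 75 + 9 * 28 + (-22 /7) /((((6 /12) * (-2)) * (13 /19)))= 146200 /91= 1606.59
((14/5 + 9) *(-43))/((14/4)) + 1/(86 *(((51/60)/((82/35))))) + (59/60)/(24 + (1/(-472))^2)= -8495081800298/58627848405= -144.90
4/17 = 0.24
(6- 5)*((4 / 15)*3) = 4 / 5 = 0.80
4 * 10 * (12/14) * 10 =2400/7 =342.86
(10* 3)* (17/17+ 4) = 150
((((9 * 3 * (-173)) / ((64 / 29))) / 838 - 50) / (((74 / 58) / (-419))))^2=6674025805373521 / 22429696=297553110.19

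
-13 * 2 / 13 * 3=-6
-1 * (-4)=4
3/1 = 3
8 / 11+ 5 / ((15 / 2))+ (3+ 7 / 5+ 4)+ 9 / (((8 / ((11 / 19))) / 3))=294637 / 25080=11.75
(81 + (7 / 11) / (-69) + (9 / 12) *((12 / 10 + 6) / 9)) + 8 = 339997 / 3795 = 89.59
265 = 265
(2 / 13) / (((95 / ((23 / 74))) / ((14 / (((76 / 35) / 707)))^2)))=138015806635 / 13196716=10458.34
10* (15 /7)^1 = 150 /7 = 21.43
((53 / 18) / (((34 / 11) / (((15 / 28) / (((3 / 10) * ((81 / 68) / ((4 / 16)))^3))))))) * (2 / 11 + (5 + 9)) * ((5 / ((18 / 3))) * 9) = 24890125 / 14880348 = 1.67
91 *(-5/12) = -455/12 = -37.92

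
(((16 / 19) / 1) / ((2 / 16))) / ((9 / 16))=11.98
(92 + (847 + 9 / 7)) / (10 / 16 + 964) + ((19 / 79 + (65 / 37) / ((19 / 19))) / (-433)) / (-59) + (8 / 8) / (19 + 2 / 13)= 1031592975884249 / 1004418286057011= 1.03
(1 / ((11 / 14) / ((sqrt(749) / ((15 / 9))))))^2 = 1321236 / 3025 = 436.77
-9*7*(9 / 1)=-567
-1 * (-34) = 34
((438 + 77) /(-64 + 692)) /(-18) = -515 /11304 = -0.05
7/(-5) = -7/5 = -1.40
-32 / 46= -16 / 23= -0.70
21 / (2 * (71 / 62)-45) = -0.49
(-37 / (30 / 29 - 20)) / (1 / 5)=1073 / 110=9.75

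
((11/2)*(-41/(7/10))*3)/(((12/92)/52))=-2696980/7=-385282.86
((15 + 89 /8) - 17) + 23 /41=3177 /328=9.69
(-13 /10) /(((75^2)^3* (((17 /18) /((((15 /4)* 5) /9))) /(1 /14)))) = -13 /11295703125000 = -0.00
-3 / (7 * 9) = -1 / 21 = -0.05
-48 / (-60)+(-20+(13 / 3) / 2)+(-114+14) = -3511 / 30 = -117.03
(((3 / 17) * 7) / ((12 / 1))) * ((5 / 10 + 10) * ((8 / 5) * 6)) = 882 / 85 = 10.38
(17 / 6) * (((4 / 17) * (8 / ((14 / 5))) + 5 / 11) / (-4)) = -1475 / 1848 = -0.80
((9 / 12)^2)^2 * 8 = 81 / 32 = 2.53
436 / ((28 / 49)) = 763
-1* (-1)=1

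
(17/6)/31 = 17/186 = 0.09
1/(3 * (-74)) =-1/222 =-0.00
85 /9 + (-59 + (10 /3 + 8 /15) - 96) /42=3683 /630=5.85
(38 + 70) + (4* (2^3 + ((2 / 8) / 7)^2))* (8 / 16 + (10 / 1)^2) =1303209 / 392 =3324.51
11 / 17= 0.65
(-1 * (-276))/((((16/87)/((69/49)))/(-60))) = -6213105/49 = -126798.06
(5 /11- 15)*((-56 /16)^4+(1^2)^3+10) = -2342.73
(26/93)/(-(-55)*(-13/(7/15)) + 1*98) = -182/933627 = -0.00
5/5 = 1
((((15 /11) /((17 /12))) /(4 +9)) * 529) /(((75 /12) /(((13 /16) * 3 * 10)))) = 28566 /187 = 152.76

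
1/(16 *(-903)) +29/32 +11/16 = 46051/28896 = 1.59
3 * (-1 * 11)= -33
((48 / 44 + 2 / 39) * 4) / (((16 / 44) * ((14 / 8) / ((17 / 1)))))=4760 / 39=122.05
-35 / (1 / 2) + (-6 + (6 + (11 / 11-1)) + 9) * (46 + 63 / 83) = 29119 / 83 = 350.83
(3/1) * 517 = 1551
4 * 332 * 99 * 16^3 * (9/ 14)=2423291904/ 7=346184557.71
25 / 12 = 2.08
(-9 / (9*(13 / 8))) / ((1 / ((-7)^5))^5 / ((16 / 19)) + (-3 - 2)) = 171656783316987507303296 / 1394711364450523496839527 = 0.12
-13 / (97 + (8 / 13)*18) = -169 / 1405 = -0.12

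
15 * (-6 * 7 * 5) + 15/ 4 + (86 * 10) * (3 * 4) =28695/ 4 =7173.75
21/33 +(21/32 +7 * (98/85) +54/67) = 20385529/2004640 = 10.17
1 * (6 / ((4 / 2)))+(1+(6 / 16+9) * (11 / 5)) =197 / 8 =24.62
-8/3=-2.67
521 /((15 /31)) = 16151 /15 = 1076.73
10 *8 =80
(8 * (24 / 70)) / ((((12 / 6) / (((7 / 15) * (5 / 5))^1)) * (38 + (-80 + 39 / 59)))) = -944 / 60975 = -0.02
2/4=1/2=0.50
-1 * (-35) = 35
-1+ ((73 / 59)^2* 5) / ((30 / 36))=28493 / 3481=8.19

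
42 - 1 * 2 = 40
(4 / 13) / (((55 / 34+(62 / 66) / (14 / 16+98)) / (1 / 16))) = 443751 / 37546522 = 0.01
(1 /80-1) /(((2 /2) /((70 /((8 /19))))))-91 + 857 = 38517 /64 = 601.83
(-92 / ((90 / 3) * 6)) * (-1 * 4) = 92 / 45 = 2.04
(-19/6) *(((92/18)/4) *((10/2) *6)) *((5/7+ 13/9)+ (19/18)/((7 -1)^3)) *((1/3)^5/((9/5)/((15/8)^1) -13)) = 3216593125/35831877984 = 0.09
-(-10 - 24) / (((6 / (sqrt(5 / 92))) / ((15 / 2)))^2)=2125 / 736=2.89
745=745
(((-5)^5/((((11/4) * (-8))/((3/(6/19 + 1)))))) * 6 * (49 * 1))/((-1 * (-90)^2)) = -4655/396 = -11.76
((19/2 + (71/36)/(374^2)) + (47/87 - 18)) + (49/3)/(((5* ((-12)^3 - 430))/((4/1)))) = -6275742998999/787834784880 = -7.97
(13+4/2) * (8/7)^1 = 120/7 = 17.14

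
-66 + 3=-63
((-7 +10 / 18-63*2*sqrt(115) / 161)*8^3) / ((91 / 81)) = -746496*sqrt(115) / 2093-267264 / 91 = -6761.75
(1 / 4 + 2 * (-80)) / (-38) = 639 / 152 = 4.20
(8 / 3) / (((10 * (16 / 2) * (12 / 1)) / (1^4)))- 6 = -6.00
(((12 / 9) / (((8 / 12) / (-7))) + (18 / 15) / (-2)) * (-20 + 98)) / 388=-2847 / 970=-2.94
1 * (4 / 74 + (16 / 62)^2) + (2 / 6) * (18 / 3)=75404 / 35557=2.12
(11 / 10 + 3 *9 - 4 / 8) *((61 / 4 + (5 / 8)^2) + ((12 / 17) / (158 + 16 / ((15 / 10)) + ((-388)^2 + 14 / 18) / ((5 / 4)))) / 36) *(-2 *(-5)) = 3186237060093 / 738099472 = 4316.81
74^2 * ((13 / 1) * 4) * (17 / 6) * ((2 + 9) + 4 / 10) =45987448 / 5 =9197489.60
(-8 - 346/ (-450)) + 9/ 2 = -1229/ 450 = -2.73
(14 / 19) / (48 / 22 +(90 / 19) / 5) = 77 / 327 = 0.24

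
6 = 6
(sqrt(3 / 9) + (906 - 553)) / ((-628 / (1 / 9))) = -353 / 5652 - sqrt(3) / 16956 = -0.06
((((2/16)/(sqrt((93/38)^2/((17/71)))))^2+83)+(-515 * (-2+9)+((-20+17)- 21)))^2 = 1213852079032165320049/96535812669696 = 12574111.57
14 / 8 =7 / 4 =1.75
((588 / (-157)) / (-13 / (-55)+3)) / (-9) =5390 / 41919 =0.13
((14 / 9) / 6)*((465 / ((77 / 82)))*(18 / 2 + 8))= 216070 / 99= 2182.53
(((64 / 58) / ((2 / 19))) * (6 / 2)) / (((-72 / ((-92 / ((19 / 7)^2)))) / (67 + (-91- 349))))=-3362968 / 1653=-2034.46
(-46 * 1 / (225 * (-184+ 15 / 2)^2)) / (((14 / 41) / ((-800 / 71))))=120704 / 557376057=0.00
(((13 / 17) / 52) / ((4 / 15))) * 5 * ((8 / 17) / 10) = 15 / 1156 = 0.01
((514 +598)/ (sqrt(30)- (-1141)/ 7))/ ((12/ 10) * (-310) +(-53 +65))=-22657/ 1194255 +139 * sqrt(30)/ 1194255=-0.02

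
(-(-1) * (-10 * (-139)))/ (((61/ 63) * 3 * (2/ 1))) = 14595/ 61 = 239.26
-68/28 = -17/7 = -2.43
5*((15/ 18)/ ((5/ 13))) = 65/ 6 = 10.83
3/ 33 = 1/ 11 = 0.09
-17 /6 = -2.83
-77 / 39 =-1.97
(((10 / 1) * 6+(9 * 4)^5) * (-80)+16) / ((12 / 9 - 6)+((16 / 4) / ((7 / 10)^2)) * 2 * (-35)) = 8396699.96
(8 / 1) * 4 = 32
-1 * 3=-3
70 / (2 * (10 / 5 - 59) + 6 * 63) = 35 / 132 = 0.27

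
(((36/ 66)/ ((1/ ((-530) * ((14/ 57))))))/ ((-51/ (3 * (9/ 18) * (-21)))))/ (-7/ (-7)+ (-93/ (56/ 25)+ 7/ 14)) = 2908640/ 2654091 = 1.10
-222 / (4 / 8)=-444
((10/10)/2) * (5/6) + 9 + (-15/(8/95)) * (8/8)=-4049/24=-168.71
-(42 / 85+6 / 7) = -804 / 595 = -1.35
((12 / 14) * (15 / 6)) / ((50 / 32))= 48 / 35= 1.37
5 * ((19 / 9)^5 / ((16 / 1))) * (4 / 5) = 10.48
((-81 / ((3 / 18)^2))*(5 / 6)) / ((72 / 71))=-2396.25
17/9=1.89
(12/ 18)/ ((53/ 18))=12/ 53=0.23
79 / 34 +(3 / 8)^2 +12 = 15737 / 1088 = 14.46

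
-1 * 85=-85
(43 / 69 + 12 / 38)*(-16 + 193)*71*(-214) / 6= -551762513 / 1311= -420871.48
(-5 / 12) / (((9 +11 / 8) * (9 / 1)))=-10 / 2241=-0.00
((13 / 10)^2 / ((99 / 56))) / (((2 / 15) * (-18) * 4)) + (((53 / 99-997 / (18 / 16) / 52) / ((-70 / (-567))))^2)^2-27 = 288702599148252936509 / 903229058160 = 319633869.77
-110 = -110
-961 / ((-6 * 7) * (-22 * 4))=-0.26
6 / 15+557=2787 / 5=557.40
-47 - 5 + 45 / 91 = -4687 / 91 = -51.51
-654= -654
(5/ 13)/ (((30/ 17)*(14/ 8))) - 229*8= -500102/ 273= -1831.88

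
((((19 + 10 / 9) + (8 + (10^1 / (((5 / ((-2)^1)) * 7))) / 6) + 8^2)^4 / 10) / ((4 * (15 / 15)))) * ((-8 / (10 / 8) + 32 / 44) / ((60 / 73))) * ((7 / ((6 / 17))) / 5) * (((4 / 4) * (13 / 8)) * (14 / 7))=-21531733825143543859 / 135025380000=-159464345.33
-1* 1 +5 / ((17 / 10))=33 / 17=1.94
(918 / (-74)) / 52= -459 / 1924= -0.24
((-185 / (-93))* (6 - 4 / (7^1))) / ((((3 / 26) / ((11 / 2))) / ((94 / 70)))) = 9449726 / 13671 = 691.22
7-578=-571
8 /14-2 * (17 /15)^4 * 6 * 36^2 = -112249724 /4375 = -25657.08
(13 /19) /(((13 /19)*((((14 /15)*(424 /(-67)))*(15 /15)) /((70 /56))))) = -5025 /23744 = -0.21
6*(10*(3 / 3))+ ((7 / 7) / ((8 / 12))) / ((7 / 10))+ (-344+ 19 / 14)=-561 / 2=-280.50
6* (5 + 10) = 90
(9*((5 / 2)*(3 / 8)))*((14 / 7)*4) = 135 / 2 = 67.50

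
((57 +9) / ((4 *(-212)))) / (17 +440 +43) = -33 / 212000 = -0.00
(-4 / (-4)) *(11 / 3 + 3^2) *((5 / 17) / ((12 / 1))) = 0.31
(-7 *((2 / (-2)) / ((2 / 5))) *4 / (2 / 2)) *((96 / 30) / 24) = 28 / 3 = 9.33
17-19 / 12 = 185 / 12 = 15.42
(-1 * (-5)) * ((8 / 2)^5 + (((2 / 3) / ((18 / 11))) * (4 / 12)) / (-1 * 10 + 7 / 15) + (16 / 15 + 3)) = 1804232 / 351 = 5140.26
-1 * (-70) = 70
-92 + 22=-70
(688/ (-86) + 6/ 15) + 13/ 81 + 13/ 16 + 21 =93137/ 6480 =14.37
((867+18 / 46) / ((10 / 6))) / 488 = 5985 / 5612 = 1.07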